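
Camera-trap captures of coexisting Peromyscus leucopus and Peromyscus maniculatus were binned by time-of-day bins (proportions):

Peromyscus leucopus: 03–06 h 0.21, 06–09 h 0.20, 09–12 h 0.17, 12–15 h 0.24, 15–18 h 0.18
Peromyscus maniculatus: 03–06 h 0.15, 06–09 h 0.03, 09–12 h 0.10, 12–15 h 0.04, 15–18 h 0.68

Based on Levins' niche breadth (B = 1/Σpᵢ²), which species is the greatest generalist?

Σp_leucᵢ² = 0.21² + 0.20² + 0.17² + 0.24² + 0.18² = 0.0441 + 0.0400 + 0.0289 + 0.0576 + 0.0324 = 0.2030
B_leuc = 1 / 0.2030 = 4.9261
Σp_maniᵢ² = 0.15² + 0.03² + 0.10² + 0.04² + 0.68² = 0.0225 + 0.0009 + 0.0100 + 0.0016 + 0.4624 = 0.4974
B_mani = 1 / 0.4974 = 2.0105
Highest B → broadest niche (most generalist): Peromyscus leucopus (B = 4.93).

Peromyscus leucopus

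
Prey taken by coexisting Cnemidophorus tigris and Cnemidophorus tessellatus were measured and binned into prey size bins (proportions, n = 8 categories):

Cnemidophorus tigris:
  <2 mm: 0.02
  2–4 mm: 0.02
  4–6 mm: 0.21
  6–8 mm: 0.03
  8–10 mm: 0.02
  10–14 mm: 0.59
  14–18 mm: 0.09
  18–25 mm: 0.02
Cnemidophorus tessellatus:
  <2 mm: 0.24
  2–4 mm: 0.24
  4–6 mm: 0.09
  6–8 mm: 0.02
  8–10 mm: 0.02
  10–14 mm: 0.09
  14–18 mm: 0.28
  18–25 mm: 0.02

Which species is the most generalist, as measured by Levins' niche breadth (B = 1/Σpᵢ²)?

Σp_tigrᵢ² = 0.02² + 0.02² + 0.21² + 0.03² + 0.02² + 0.59² + 0.09² + 0.02² = 0.0004 + 0.0004 + 0.0441 + 0.0009 + 0.0004 + 0.3481 + 0.0081 + 0.0004 = 0.4028
B_tigr = 1 / 0.4028 = 2.4826
Σp_tessᵢ² = 0.24² + 0.24² + 0.09² + 0.02² + 0.02² + 0.09² + 0.28² + 0.02² = 0.0576 + 0.0576 + 0.0081 + 0.0004 + 0.0004 + 0.0081 + 0.0784 + 0.0004 = 0.2110
B_tess = 1 / 0.2110 = 4.7393
Highest B → broadest niche (most generalist): Cnemidophorus tessellatus (B = 4.74).

Cnemidophorus tessellatus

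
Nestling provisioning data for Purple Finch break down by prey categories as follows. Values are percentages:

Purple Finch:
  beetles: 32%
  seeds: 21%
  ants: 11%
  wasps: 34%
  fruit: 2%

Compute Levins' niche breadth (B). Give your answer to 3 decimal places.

3.642

Convert percentages to proportions (divide by 100).
Σpᵢ² = 0.32² + 0.21² + 0.11² + 0.34² + 0.02² = 0.1024 + 0.0441 + 0.0121 + 0.1156 + 0.0004 = 0.2746
B = 1 / 0.2746 = 3.64166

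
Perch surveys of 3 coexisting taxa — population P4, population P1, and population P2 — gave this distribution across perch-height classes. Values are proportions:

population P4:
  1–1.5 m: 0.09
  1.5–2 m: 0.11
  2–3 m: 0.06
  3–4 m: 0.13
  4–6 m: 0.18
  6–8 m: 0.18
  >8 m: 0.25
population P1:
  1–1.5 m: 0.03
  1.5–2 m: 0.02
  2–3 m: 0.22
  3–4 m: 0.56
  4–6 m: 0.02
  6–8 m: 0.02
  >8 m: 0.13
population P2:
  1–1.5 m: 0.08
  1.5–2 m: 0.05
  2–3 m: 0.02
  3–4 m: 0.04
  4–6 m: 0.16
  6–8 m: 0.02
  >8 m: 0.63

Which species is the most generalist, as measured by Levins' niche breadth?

population P4

Σp_P4ᵢ² = 0.09² + 0.11² + 0.06² + 0.13² + 0.18² + 0.18² + 0.25² = 0.0081 + 0.0121 + 0.0036 + 0.0169 + 0.0324 + 0.0324 + 0.0625 = 0.1680
B_P4 = 1 / 0.1680 = 5.9524
Σp_P1ᵢ² = 0.03² + 0.02² + 0.22² + 0.56² + 0.02² + 0.02² + 0.13² = 0.0009 + 0.0004 + 0.0484 + 0.3136 + 0.0004 + 0.0004 + 0.0169 = 0.3810
B_P1 = 1 / 0.3810 = 2.6247
Σp_P2ᵢ² = 0.08² + 0.05² + 0.02² + 0.04² + 0.16² + 0.02² + 0.63² = 0.0064 + 0.0025 + 0.0004 + 0.0016 + 0.0256 + 0.0004 + 0.3969 = 0.4338
B_P2 = 1 / 0.4338 = 2.3052
Highest B → broadest niche (most generalist): population P4 (B = 5.95).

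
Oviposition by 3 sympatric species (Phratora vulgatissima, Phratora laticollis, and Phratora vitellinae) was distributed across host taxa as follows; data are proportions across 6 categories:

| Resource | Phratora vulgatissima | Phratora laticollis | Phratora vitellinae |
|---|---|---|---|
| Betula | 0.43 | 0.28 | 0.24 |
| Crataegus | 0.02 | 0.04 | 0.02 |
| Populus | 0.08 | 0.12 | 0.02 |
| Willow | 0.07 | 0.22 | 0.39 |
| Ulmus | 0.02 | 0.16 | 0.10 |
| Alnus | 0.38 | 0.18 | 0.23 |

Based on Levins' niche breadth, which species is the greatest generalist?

Phratora laticollis

Σp_vulgᵢ² = 0.43² + 0.02² + 0.08² + 0.07² + 0.02² + 0.38² = 0.1849 + 0.0004 + 0.0064 + 0.0049 + 0.0004 + 0.1444 = 0.3414
B_vulg = 1 / 0.3414 = 2.9291
Σp_latiᵢ² = 0.28² + 0.04² + 0.12² + 0.22² + 0.16² + 0.18² = 0.0784 + 0.0016 + 0.0144 + 0.0484 + 0.0256 + 0.0324 = 0.2008
B_lati = 1 / 0.2008 = 4.9801
Σp_viteᵢ² = 0.24² + 0.02² + 0.02² + 0.39² + 0.10² + 0.23² = 0.0576 + 0.0004 + 0.0004 + 0.1521 + 0.0100 + 0.0529 = 0.2734
B_vite = 1 / 0.2734 = 3.6576
Highest B → broadest niche (most generalist): Phratora laticollis (B = 4.98).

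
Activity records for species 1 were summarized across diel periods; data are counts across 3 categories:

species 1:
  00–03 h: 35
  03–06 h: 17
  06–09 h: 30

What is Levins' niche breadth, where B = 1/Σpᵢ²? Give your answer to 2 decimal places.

2.79

Proportions for species 1 (n=82): 35/82=0.4268, 17/82=0.2073, 30/82=0.3659
Σpᵢ² = 0.4268² + 0.2073² + 0.3659² = 0.182158 + 0.042973 + 0.133883 = 0.359014
B = 1 / 0.359014 = 2.7854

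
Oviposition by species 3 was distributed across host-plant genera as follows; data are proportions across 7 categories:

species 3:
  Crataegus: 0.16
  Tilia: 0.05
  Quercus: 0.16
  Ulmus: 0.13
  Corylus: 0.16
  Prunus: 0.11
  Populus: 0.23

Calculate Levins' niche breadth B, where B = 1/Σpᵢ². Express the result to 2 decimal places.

6.20

Σpᵢ² = 0.16² + 0.05² + 0.16² + 0.13² + 0.16² + 0.11² + 0.23² = 0.0256 + 0.0025 + 0.0256 + 0.0169 + 0.0256 + 0.0121 + 0.0529 = 0.1612
B = 1 / 0.1612 = 6.2035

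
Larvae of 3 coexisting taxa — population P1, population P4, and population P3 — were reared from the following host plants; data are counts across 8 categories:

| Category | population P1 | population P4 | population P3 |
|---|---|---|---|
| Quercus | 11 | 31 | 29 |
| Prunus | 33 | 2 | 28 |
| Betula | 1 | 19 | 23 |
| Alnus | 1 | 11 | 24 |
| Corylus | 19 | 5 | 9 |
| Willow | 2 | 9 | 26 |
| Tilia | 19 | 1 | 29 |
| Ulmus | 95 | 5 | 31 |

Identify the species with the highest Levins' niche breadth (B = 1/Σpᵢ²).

population P3

Proportions for population P1 (n=181): 11/181=0.0608, 33/181=0.1823, 1/181=0.0055, 1/181=0.0055, 19/181=0.1050, 2/181=0.0110, 19/181=0.1050, 95/181=0.5249
Proportions for population P4 (n=83): 31/83=0.3735, 2/83=0.0241, 19/83=0.2289, 11/83=0.1325, 5/83=0.0602, 9/83=0.1084, 1/83=0.0120, 5/83=0.0602
Proportions for population P3 (n=199): 29/199=0.1457, 28/199=0.1407, 23/199=0.1156, 24/199=0.1206, 9/199=0.0452, 26/199=0.1307, 29/199=0.1457, 31/199=0.1558
Σp_P1ᵢ² = 0.0608² + 0.1823² + 0.0055² + 0.0055² + 0.1050² + 0.0110² + 0.1050² + 0.5249² = 0.003697 + 0.033233 + 0.000030 + 0.000030 + 0.011025 + 0.000121 + 0.011025 + 0.275520 = 0.334681
B_P1 = 1 / 0.334681 = 2.9879
Σp_P4ᵢ² = 0.3735² + 0.0241² + 0.2289² + 0.1325² + 0.0602² + 0.1084² + 0.0120² + 0.0602² = 0.139502 + 0.000581 + 0.052395 + 0.017556 + 0.003624 + 0.011751 + 0.000144 + 0.003624 = 0.229177
B_P4 = 1 / 0.229177 = 4.3634
Σp_P3ᵢ² = 0.1457² + 0.1407² + 0.1156² + 0.1206² + 0.0452² + 0.1307² + 0.1457² + 0.1558² = 0.021228 + 0.019796 + 0.013363 + 0.014544 + 0.002043 + 0.017082 + 0.021228 + 0.024274 = 0.133558
B_P3 = 1 / 0.133558 = 7.4874
Highest B → broadest niche (most generalist): population P3 (B = 7.49).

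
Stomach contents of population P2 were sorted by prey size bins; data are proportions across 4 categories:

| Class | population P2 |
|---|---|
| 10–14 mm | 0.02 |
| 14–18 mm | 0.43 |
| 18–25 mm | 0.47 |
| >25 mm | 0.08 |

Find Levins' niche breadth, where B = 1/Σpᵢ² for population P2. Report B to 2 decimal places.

2.42

Σpᵢ² = 0.02² + 0.43² + 0.47² + 0.08² = 0.0004 + 0.1849 + 0.2209 + 0.0064 = 0.4126
B = 1 / 0.4126 = 2.4237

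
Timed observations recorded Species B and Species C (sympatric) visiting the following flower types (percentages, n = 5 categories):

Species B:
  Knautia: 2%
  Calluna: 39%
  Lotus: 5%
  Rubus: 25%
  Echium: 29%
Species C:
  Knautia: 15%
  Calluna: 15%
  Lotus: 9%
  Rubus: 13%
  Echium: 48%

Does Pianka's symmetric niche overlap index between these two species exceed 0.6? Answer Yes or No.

Convert percentages to proportions (divide by 100).
Σ p₁ᵢp₂ᵢ = 0.0030 + 0.0585 + 0.0045 + 0.0325 + 0.1392 = 0.2377
Σp_1ᵢ² = 0.02² + 0.39² + 0.05² + 0.25² + 0.29² = 0.0004 + 0.1521 + 0.0025 + 0.0625 + 0.0841 = 0.3016
Σp_2ᵢ² = 0.15² + 0.15² + 0.09² + 0.13² + 0.48² = 0.0225 + 0.0225 + 0.0081 + 0.0169 + 0.2304 = 0.3004
O = 0.2377 / √(0.3016 × 0.3004) = 0.2377 / 0.30100 = 0.7897
O = 0.7897 > 0.6 → Yes.

Yes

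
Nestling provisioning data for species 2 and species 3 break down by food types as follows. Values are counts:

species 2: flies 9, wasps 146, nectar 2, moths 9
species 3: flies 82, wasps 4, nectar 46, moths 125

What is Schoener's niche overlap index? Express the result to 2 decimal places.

Proportions for species 2 (n=166): 9/166=0.0542, 146/166=0.8795, 2/166=0.0120, 9/166=0.0542
Proportions for species 3 (n=257): 82/257=0.3191, 4/257=0.0156, 46/257=0.1790, 125/257=0.4864
Σ|p₁ᵢ − p₂ᵢ| = 0.2649 + 0.8639 + 0.1670 + 0.4322 = 1.7280
D = 1 − ½ × 1.7280 = 1 − 0.86400 = 0.13600

0.14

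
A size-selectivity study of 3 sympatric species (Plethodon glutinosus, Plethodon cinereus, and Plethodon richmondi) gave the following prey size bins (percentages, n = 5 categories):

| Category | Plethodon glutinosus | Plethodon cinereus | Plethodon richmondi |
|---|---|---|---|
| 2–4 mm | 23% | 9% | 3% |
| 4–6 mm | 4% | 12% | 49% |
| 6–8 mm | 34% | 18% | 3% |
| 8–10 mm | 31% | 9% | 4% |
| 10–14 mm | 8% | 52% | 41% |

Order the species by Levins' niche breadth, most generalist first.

Convert percentages to proportions (divide by 100).
Σp_glutᵢ² = 0.23² + 0.04² + 0.34² + 0.31² + 0.08² = 0.0529 + 0.0016 + 0.1156 + 0.0961 + 0.0064 = 0.2726
B_glut = 1 / 0.2726 = 3.6684
Σp_cineᵢ² = 0.09² + 0.12² + 0.18² + 0.09² + 0.52² = 0.0081 + 0.0144 + 0.0324 + 0.0081 + 0.2704 = 0.3334
B_cine = 1 / 0.3334 = 2.9994
Σp_richᵢ² = 0.03² + 0.49² + 0.03² + 0.04² + 0.41² = 0.0009 + 0.2401 + 0.0009 + 0.0016 + 0.1681 = 0.4116
B_rich = 1 / 0.4116 = 2.4295
Ranking by B (broadest → narrowest): Plethodon glutinosus (3.67) > Plethodon cinereus (3.00) > Plethodon richmondi (2.43)

Plethodon glutinosus > Plethodon cinereus > Plethodon richmondi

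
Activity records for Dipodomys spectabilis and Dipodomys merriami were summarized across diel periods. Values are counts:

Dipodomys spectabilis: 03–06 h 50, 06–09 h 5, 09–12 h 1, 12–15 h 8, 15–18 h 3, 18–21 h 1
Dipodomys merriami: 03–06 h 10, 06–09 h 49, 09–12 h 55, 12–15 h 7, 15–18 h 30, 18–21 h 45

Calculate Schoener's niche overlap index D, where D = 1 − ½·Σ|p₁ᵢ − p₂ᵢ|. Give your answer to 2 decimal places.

0.23

Proportions for Dipodomys spectabilis (n=68): 50/68=0.7353, 5/68=0.0735, 1/68=0.0147, 8/68=0.1176, 3/68=0.0441, 1/68=0.0147
Proportions for Dipodomys merriami (n=196): 10/196=0.0510, 49/196=0.2500, 55/196=0.2806, 7/196=0.0357, 30/196=0.1531, 45/196=0.2296
Σ|p₁ᵢ − p₂ᵢ| = 0.6843 + 0.1765 + 0.2659 + 0.0819 + 0.1090 + 0.2149 = 1.5325
D = 1 − ½ × 1.5325 = 1 − 0.76625 = 0.23375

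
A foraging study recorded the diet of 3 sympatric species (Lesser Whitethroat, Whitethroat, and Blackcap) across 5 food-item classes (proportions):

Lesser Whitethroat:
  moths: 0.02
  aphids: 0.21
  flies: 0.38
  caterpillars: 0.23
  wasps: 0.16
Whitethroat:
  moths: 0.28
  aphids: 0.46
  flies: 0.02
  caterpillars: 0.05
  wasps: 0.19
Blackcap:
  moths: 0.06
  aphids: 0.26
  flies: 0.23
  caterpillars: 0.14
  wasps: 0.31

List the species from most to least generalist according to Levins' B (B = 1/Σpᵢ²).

Blackcap > Lesser Whitethroat > Whitethroat

Σp_Lessᵢ² = 0.02² + 0.21² + 0.38² + 0.23² + 0.16² = 0.0004 + 0.0441 + 0.1444 + 0.0529 + 0.0256 = 0.2674
B_Less = 1 / 0.2674 = 3.7397
Σp_Whitᵢ² = 0.28² + 0.46² + 0.02² + 0.05² + 0.19² = 0.0784 + 0.2116 + 0.0004 + 0.0025 + 0.0361 = 0.3290
B_Whit = 1 / 0.3290 = 3.0395
Σp_Blacᵢ² = 0.06² + 0.26² + 0.23² + 0.14² + 0.31² = 0.0036 + 0.0676 + 0.0529 + 0.0196 + 0.0961 = 0.2398
B_Blac = 1 / 0.2398 = 4.1701
Ranking by B (broadest → narrowest): Blackcap (4.17) > Lesser Whitethroat (3.74) > Whitethroat (3.04)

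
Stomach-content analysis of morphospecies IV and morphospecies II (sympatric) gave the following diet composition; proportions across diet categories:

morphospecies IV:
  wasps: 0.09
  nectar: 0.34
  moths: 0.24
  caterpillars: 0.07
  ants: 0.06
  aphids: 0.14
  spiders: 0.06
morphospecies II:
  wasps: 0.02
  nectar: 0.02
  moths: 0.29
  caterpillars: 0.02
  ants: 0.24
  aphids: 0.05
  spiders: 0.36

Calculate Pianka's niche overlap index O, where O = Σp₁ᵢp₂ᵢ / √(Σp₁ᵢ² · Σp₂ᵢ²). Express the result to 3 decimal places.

Σ p₁ᵢp₂ᵢ = 0.0018 + 0.0068 + 0.0696 + 0.0014 + 0.0144 + 0.0070 + 0.0216 = 0.1226
Σp_1ᵢ² = 0.09² + 0.34² + 0.24² + 0.07² + 0.06² + 0.14² + 0.06² = 0.0081 + 0.1156 + 0.0576 + 0.0049 + 0.0036 + 0.0196 + 0.0036 = 0.2130
Σp_2ᵢ² = 0.02² + 0.02² + 0.29² + 0.02² + 0.24² + 0.05² + 0.36² = 0.0004 + 0.0004 + 0.0841 + 0.0004 + 0.0576 + 0.0025 + 0.1296 = 0.2750
O = 0.1226 / √(0.2130 × 0.2750) = 0.1226 / 0.242023 = 0.50656

0.507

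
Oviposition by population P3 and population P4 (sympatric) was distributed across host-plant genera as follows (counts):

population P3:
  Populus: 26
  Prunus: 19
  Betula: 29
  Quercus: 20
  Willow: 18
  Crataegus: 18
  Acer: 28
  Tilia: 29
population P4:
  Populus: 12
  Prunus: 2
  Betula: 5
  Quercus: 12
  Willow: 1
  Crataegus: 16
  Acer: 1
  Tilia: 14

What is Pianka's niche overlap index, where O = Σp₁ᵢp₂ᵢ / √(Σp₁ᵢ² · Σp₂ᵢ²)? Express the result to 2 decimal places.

Proportions for population P3 (n=187): 26/187=0.1390, 19/187=0.1016, 29/187=0.1551, 20/187=0.1070, 18/187=0.0963, 18/187=0.0963, 28/187=0.1497, 29/187=0.1551
Proportions for population P4 (n=63): 12/63=0.1905, 2/63=0.0317, 5/63=0.0794, 12/63=0.1905, 1/63=0.0159, 16/63=0.2540, 1/63=0.0159, 14/63=0.2222
Σ p₁ᵢp₂ᵢ = 0.026480 + 0.003221 + 0.012315 + 0.020384 + 0.001531 + 0.024460 + 0.002380 + 0.034463 = 0.125234
Σp_1ᵢ² = 0.1390² + 0.1016² + 0.1551² + 0.1070² + 0.0963² + 0.0963² + 0.1497² + 0.1551² = 0.019321 + 0.010323 + 0.024056 + 0.011449 + 0.009274 + 0.009274 + 0.022410 + 0.024056 = 0.130163
Σp_2ᵢ² = 0.1905² + 0.0317² + 0.0794² + 0.1905² + 0.0159² + 0.2540² + 0.0159² + 0.2222² = 0.036290 + 0.001005 + 0.006304 + 0.036290 + 0.000253 + 0.064516 + 0.000253 + 0.049373 = 0.194284
O = 0.125234 / √(0.130163 × 0.194284) = 0.125234 / 0.1590239 = 0.7875

0.79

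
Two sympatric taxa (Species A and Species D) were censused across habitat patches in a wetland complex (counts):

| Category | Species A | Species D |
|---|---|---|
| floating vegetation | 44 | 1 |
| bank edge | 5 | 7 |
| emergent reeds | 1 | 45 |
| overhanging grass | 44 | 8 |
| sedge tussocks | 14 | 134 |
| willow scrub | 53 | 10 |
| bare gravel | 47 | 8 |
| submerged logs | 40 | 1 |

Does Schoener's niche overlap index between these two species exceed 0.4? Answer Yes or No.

No

Proportions for Species A (n=248): 44/248=0.1774, 5/248=0.0202, 1/248=0.0040, 44/248=0.1774, 14/248=0.0565, 53/248=0.2137, 47/248=0.1895, 40/248=0.1613
Proportions for Species D (n=214): 1/214=0.0047, 7/214=0.0327, 45/214=0.2103, 8/214=0.0374, 134/214=0.6262, 10/214=0.0467, 8/214=0.0374, 1/214=0.0047
Σ|p₁ᵢ − p₂ᵢ| = 0.1727 + 0.0125 + 0.2063 + 0.1400 + 0.5697 + 0.1670 + 0.1521 + 0.1566 = 1.5769
D = 1 − ½ × 1.5769 = 1 − 0.78845 = 0.21155
D = 0.21155 < 0.4 → No.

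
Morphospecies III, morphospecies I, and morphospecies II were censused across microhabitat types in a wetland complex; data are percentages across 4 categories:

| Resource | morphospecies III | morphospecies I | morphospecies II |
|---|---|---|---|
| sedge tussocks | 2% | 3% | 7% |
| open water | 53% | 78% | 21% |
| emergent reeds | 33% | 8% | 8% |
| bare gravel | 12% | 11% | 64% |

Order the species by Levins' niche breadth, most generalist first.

Convert percentages to proportions (divide by 100).
Σp_IIIᵢ² = 0.02² + 0.53² + 0.33² + 0.12² = 0.0004 + 0.2809 + 0.1089 + 0.0144 = 0.4046
B_III = 1 / 0.4046 = 2.4716
Σp_Iᵢ² = 0.03² + 0.78² + 0.08² + 0.11² = 0.0009 + 0.6084 + 0.0064 + 0.0121 = 0.6278
B_I = 1 / 0.6278 = 1.5929
Σp_IIᵢ² = 0.07² + 0.21² + 0.08² + 0.64² = 0.0049 + 0.0441 + 0.0064 + 0.4096 = 0.4650
B_II = 1 / 0.4650 = 2.1505
Ranking by B (broadest → narrowest): morphospecies III (2.47) > morphospecies II (2.15) > morphospecies I (1.59)

morphospecies III > morphospecies II > morphospecies I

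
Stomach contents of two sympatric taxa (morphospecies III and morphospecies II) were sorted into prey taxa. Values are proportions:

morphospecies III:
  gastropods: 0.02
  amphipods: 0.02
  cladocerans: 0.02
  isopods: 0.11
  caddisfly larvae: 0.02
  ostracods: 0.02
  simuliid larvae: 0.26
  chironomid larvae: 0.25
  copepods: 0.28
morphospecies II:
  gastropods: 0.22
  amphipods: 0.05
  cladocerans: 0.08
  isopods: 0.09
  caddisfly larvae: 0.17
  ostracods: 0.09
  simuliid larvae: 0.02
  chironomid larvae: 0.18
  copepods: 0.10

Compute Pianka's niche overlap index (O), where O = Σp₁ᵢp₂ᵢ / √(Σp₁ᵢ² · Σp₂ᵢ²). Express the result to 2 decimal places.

0.56

Σ p₁ᵢp₂ᵢ = 0.0044 + 0.0010 + 0.0016 + 0.0099 + 0.0034 + 0.0018 + 0.0052 + 0.0450 + 0.0280 = 0.1003
Σp_1ᵢ² = 0.02² + 0.02² + 0.02² + 0.11² + 0.02² + 0.02² + 0.26² + 0.25² + 0.28² = 0.0004 + 0.0004 + 0.0004 + 0.0121 + 0.0004 + 0.0004 + 0.0676 + 0.0625 + 0.0784 = 0.2226
Σp_2ᵢ² = 0.22² + 0.05² + 0.08² + 0.09² + 0.17² + 0.09² + 0.02² + 0.18² + 0.10² = 0.0484 + 0.0025 + 0.0064 + 0.0081 + 0.0289 + 0.0081 + 0.0004 + 0.0324 + 0.0100 = 0.1452
O = 0.1003 / √(0.2226 × 0.1452) = 0.1003 / 0.17978 = 0.5579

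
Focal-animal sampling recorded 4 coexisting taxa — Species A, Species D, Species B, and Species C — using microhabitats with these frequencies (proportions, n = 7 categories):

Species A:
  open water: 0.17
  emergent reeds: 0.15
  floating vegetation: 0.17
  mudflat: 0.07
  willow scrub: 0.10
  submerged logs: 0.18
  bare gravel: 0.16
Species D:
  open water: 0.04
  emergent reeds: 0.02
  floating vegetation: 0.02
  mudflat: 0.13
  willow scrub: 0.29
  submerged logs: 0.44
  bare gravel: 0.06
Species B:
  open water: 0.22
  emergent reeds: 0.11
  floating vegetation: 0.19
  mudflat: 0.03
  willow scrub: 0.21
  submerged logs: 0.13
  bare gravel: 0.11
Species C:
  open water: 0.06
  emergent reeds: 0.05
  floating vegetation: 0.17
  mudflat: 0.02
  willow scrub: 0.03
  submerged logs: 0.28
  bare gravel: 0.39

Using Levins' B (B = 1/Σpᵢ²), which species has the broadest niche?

Σp_Aᵢ² = 0.17² + 0.15² + 0.17² + 0.07² + 0.10² + 0.18² + 0.16² = 0.0289 + 0.0225 + 0.0289 + 0.0049 + 0.0100 + 0.0324 + 0.0256 = 0.1532
B_A = 1 / 0.1532 = 6.5274
Σp_Dᵢ² = 0.04² + 0.02² + 0.02² + 0.13² + 0.29² + 0.44² + 0.06² = 0.0016 + 0.0004 + 0.0004 + 0.0169 + 0.0841 + 0.1936 + 0.0036 = 0.3006
B_D = 1 / 0.3006 = 3.3267
Σp_Bᵢ² = 0.22² + 0.11² + 0.19² + 0.03² + 0.21² + 0.13² + 0.11² = 0.0484 + 0.0121 + 0.0361 + 0.0009 + 0.0441 + 0.0169 + 0.0121 = 0.1706
B_B = 1 / 0.1706 = 5.8617
Σp_Cᵢ² = 0.06² + 0.05² + 0.17² + 0.02² + 0.03² + 0.28² + 0.39² = 0.0036 + 0.0025 + 0.0289 + 0.0004 + 0.0009 + 0.0784 + 0.1521 = 0.2668
B_C = 1 / 0.2668 = 3.7481
Highest B → broadest niche (most generalist): Species A (B = 6.53).

Species A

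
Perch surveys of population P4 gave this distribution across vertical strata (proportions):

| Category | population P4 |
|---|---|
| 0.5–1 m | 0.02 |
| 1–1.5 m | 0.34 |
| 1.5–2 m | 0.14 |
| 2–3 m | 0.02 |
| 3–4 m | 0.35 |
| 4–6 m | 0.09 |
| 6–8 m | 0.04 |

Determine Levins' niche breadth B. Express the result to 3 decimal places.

Σpᵢ² = 0.02² + 0.34² + 0.14² + 0.02² + 0.35² + 0.09² + 0.04² = 0.0004 + 0.1156 + 0.0196 + 0.0004 + 0.1225 + 0.0081 + 0.0016 = 0.2682
B = 1 / 0.2682 = 3.72856

3.729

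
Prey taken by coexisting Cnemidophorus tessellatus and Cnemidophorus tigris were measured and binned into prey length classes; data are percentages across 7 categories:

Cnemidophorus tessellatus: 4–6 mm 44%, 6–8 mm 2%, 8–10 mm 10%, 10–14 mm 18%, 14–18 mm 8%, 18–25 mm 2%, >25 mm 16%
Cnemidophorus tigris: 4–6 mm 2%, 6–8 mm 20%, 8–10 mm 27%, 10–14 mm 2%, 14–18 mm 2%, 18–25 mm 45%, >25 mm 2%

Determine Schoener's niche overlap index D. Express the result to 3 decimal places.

0.220

Convert percentages to proportions (divide by 100).
Σ|p₁ᵢ − p₂ᵢ| = 0.42 + 0.18 + 0.17 + 0.16 + 0.06 + 0.43 + 0.14 = 1.56
D = 1 − ½ × 1.56 = 1 − 0.780 = 0.22000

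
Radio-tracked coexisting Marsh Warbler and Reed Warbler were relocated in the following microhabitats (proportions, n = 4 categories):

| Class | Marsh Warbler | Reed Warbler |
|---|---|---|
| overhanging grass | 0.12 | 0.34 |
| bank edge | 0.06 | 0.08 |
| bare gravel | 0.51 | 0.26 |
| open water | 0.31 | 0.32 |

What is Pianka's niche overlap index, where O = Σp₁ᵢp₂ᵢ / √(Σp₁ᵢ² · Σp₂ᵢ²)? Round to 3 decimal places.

Σ p₁ᵢp₂ᵢ = 0.0408 + 0.0048 + 0.1326 + 0.0992 = 0.2774
Σp_1ᵢ² = 0.12² + 0.06² + 0.51² + 0.31² = 0.0144 + 0.0036 + 0.2601 + 0.0961 = 0.3742
Σp_2ᵢ² = 0.34² + 0.08² + 0.26² + 0.32² = 0.1156 + 0.0064 + 0.0676 + 0.1024 = 0.2920
O = 0.2774 / √(0.3742 × 0.2920) = 0.2774 / 0.330555 = 0.83919

0.839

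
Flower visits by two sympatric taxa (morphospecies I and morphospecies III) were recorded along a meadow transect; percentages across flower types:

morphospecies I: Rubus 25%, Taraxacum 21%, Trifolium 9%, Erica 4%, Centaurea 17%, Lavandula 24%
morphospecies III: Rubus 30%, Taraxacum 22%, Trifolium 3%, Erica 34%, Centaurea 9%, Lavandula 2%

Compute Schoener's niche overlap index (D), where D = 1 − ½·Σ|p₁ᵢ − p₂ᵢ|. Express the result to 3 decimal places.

0.640

Convert percentages to proportions (divide by 100).
Σ|p₁ᵢ − p₂ᵢ| = 0.05 + 0.01 + 0.06 + 0.30 + 0.08 + 0.22 = 0.72
D = 1 − ½ × 0.72 = 1 − 0.360 = 0.64000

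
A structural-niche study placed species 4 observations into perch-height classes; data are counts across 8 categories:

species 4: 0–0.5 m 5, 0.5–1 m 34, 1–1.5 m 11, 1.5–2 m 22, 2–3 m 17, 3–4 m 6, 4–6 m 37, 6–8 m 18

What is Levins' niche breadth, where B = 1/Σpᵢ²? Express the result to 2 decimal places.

Proportions for species 4 (n=150): 5/150=0.0333, 34/150=0.2267, 11/150=0.0733, 22/150=0.1467, 17/150=0.1133, 6/150=0.0400, 37/150=0.2467, 18/150=0.1200
Σpᵢ² = 0.0333² + 0.2267² + 0.0733² + 0.1467² + 0.1133² + 0.0400² + 0.2467² + 0.1200² = 0.001109 + 0.051393 + 0.005373 + 0.021521 + 0.012837 + 0.001600 + 0.060861 + 0.014400 = 0.169094
B = 1 / 0.169094 = 5.9139

5.91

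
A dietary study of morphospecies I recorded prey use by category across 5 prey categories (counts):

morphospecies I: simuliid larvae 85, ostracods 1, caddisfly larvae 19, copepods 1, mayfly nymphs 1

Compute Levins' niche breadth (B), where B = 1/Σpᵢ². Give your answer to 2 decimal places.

1.51

Proportions for morphospecies I (n=107): 85/107=0.7944, 1/107=0.0093, 19/107=0.1776, 1/107=0.0093, 1/107=0.0093
Σpᵢ² = 0.7944² + 0.0093² + 0.1776² + 0.0093² + 0.0093² = 0.631071 + 0.000086 + 0.031542 + 0.000086 + 0.000086 = 0.662871
B = 1 / 0.662871 = 1.5086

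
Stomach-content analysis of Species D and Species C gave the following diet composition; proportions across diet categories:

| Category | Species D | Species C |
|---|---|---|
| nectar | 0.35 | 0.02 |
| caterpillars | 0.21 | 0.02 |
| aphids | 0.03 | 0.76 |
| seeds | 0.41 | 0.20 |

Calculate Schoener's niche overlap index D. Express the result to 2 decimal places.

0.27

Σ|p₁ᵢ − p₂ᵢ| = 0.33 + 0.19 + 0.73 + 0.21 = 1.46
D = 1 − ½ × 1.46 = 1 − 0.730 = 0.2700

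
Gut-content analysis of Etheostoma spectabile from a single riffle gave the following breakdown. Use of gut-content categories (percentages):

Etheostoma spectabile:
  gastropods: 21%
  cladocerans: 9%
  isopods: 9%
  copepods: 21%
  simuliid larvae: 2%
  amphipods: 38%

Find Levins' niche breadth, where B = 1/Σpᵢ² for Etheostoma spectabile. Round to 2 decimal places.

4.01

Convert percentages to proportions (divide by 100).
Σpᵢ² = 0.21² + 0.09² + 0.09² + 0.21² + 0.02² + 0.38² = 0.0441 + 0.0081 + 0.0081 + 0.0441 + 0.0004 + 0.1444 = 0.2492
B = 1 / 0.2492 = 4.0128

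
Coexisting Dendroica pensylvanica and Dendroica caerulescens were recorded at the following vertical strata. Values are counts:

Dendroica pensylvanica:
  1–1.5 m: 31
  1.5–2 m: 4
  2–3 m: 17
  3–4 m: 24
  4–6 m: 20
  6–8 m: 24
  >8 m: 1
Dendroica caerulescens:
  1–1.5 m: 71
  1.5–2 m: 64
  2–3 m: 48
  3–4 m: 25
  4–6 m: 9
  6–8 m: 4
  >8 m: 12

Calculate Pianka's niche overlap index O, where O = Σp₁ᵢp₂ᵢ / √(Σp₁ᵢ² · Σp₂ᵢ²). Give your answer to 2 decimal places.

Proportions for Dendroica pensylvanica (n=121): 31/121=0.2562, 4/121=0.0331, 17/121=0.1405, 24/121=0.1983, 20/121=0.1653, 24/121=0.1983, 1/121=0.0083
Proportions for Dendroica caerulescens (n=233): 71/233=0.3047, 64/233=0.2747, 48/233=0.2060, 25/233=0.1073, 9/233=0.0386, 4/233=0.0172, 12/233=0.0515
Σ p₁ᵢp₂ᵢ = 0.078064 + 0.009093 + 0.028943 + 0.021278 + 0.006381 + 0.003411 + 0.000427 = 0.147597
Σp_1ᵢ² = 0.2562² + 0.0331² + 0.1405² + 0.1983² + 0.1653² + 0.1983² + 0.0083² = 0.065638 + 0.001096 + 0.019740 + 0.039323 + 0.027324 + 0.039323 + 0.000069 = 0.192513
Σp_2ᵢ² = 0.3047² + 0.2747² + 0.2060² + 0.1073² + 0.0386² + 0.0172² + 0.0515² = 0.092842 + 0.075460 + 0.042436 + 0.011513 + 0.001490 + 0.000296 + 0.002652 = 0.226689
O = 0.147597 / √(0.192513 × 0.226689) = 0.147597 / 0.2089033 = 0.7065

0.71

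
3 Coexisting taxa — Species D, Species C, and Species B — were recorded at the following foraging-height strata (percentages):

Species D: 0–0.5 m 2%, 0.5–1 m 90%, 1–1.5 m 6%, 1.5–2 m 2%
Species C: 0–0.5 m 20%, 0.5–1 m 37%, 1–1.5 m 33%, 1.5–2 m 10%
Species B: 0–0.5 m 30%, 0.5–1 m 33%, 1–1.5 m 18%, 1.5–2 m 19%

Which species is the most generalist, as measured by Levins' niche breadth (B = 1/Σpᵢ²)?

Convert percentages to proportions (divide by 100).
Σp_Dᵢ² = 0.02² + 0.90² + 0.06² + 0.02² = 0.0004 + 0.8100 + 0.0036 + 0.0004 = 0.8144
B_D = 1 / 0.8144 = 1.2279
Σp_Cᵢ² = 0.20² + 0.37² + 0.33² + 0.10² = 0.0400 + 0.1369 + 0.1089 + 0.0100 = 0.2958
B_C = 1 / 0.2958 = 3.3807
Σp_Bᵢ² = 0.30² + 0.33² + 0.18² + 0.19² = 0.0900 + 0.1089 + 0.0324 + 0.0361 = 0.2674
B_B = 1 / 0.2674 = 3.7397
Highest B → broadest niche (most generalist): Species B (B = 3.74).

Species B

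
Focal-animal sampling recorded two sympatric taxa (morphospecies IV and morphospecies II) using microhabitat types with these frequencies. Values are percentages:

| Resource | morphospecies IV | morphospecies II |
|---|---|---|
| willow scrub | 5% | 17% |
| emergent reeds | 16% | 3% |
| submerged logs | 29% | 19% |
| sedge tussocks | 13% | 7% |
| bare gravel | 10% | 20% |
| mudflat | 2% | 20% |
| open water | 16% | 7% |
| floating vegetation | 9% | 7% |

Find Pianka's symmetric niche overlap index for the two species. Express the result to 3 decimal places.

0.714

Convert percentages to proportions (divide by 100).
Σ p₁ᵢp₂ᵢ = 0.0085 + 0.0048 + 0.0551 + 0.0091 + 0.0200 + 0.0040 + 0.0112 + 0.0063 = 0.1190
Σp_1ᵢ² = 0.05² + 0.16² + 0.29² + 0.13² + 0.10² + 0.02² + 0.16² + 0.09² = 0.0025 + 0.0256 + 0.0841 + 0.0169 + 0.0100 + 0.0004 + 0.0256 + 0.0081 = 0.1732
Σp_2ᵢ² = 0.17² + 0.03² + 0.19² + 0.07² + 0.20² + 0.20² + 0.07² + 0.07² = 0.0289 + 0.0009 + 0.0361 + 0.0049 + 0.0400 + 0.0400 + 0.0049 + 0.0049 = 0.1606
O = 0.1190 / √(0.1732 × 0.1606) = 0.1190 / 0.166781 = 0.71351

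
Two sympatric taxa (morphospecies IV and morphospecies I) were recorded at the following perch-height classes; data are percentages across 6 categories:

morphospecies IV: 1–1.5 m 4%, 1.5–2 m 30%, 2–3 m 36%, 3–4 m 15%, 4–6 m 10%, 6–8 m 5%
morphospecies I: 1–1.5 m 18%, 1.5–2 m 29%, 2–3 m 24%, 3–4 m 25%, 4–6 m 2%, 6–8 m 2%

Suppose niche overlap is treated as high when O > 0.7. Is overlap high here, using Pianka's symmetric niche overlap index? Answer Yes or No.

Yes

Convert percentages to proportions (divide by 100).
Σ p₁ᵢp₂ᵢ = 0.0072 + 0.0870 + 0.0864 + 0.0375 + 0.0020 + 0.0010 = 0.2211
Σp_1ᵢ² = 0.04² + 0.30² + 0.36² + 0.15² + 0.10² + 0.05² = 0.0016 + 0.0900 + 0.1296 + 0.0225 + 0.0100 + 0.0025 = 0.2562
Σp_2ᵢ² = 0.18² + 0.29² + 0.24² + 0.25² + 0.02² + 0.02² = 0.0324 + 0.0841 + 0.0576 + 0.0625 + 0.0004 + 0.0004 = 0.2374
O = 0.2211 / √(0.2562 × 0.2374) = 0.2211 / 0.24662 = 0.8965
O = 0.8965 > 0.7 → Yes.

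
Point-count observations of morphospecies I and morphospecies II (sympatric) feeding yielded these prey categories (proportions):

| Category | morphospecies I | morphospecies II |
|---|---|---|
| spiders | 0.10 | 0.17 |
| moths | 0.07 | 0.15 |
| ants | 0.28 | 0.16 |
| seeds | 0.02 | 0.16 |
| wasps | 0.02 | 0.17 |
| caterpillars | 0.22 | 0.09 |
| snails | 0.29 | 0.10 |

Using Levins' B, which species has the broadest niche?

morphospecies II

Σp_Iᵢ² = 0.10² + 0.07² + 0.28² + 0.02² + 0.02² + 0.22² + 0.29² = 0.0100 + 0.0049 + 0.0784 + 0.0004 + 0.0004 + 0.0484 + 0.0841 = 0.2266
B_I = 1 / 0.2266 = 4.4131
Σp_IIᵢ² = 0.17² + 0.15² + 0.16² + 0.16² + 0.17² + 0.09² + 0.10² = 0.0289 + 0.0225 + 0.0256 + 0.0256 + 0.0289 + 0.0081 + 0.0100 = 0.1496
B_II = 1 / 0.1496 = 6.6845
Highest B → broadest niche (most generalist): morphospecies II (B = 6.68).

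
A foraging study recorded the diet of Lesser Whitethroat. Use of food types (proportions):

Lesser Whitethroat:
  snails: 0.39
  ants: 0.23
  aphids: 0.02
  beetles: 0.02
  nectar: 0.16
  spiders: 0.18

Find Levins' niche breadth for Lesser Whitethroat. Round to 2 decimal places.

Σpᵢ² = 0.39² + 0.23² + 0.02² + 0.02² + 0.16² + 0.18² = 0.1521 + 0.0529 + 0.0004 + 0.0004 + 0.0256 + 0.0324 = 0.2638
B = 1 / 0.2638 = 3.7908

3.79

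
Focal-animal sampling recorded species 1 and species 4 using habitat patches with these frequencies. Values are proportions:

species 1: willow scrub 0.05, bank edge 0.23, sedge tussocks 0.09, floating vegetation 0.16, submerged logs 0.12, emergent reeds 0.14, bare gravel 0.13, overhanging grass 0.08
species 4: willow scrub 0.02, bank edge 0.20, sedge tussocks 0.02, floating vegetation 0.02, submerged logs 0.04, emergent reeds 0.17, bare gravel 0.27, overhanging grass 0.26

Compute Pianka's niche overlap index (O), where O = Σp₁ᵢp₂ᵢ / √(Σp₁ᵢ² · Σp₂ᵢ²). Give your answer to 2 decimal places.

Σ p₁ᵢp₂ᵢ = 0.0010 + 0.0460 + 0.0018 + 0.0032 + 0.0048 + 0.0238 + 0.0351 + 0.0208 = 0.1365
Σp_1ᵢ² = 0.05² + 0.23² + 0.09² + 0.16² + 0.12² + 0.14² + 0.13² + 0.08² = 0.0025 + 0.0529 + 0.0081 + 0.0256 + 0.0144 + 0.0196 + 0.0169 + 0.0064 = 0.1464
Σp_2ᵢ² = 0.02² + 0.20² + 0.02² + 0.02² + 0.04² + 0.17² + 0.27² + 0.26² = 0.0004 + 0.0400 + 0.0004 + 0.0004 + 0.0016 + 0.0289 + 0.0729 + 0.0676 = 0.2122
O = 0.1365 / √(0.1464 × 0.2122) = 0.1365 / 0.17626 = 0.7744

0.77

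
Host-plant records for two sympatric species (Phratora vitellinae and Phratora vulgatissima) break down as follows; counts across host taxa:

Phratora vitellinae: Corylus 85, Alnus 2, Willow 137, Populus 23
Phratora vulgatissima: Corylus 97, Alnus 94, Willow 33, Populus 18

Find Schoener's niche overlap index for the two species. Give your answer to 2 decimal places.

0.56

Proportions for Phratora vitellinae (n=247): 85/247=0.3441, 2/247=0.0081, 137/247=0.5547, 23/247=0.0931
Proportions for Phratora vulgatissima (n=242): 97/242=0.4008, 94/242=0.3884, 33/242=0.1364, 18/242=0.0744
Σ|p₁ᵢ − p₂ᵢ| = 0.0567 + 0.3803 + 0.4183 + 0.0187 = 0.8740
D = 1 − ½ × 0.8740 = 1 − 0.43700 = 0.56300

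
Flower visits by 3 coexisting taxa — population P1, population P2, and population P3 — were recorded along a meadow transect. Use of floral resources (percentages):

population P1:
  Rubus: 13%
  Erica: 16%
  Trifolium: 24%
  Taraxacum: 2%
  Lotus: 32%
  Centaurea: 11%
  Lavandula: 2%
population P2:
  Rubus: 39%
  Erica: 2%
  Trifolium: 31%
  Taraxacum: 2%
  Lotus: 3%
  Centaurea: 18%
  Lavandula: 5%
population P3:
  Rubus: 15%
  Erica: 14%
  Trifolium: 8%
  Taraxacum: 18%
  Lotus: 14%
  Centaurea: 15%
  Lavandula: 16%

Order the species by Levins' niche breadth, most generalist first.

Convert percentages to proportions (divide by 100).
Σp_P1ᵢ² = 0.13² + 0.16² + 0.24² + 0.02² + 0.32² + 0.11² + 0.02² = 0.0169 + 0.0256 + 0.0576 + 0.0004 + 0.1024 + 0.0121 + 0.0004 = 0.2154
B_P1 = 1 / 0.2154 = 4.6425
Σp_P2ᵢ² = 0.39² + 0.02² + 0.31² + 0.02² + 0.03² + 0.18² + 0.05² = 0.1521 + 0.0004 + 0.0961 + 0.0004 + 0.0009 + 0.0324 + 0.0025 = 0.2848
B_P2 = 1 / 0.2848 = 3.5112
Σp_P3ᵢ² = 0.15² + 0.14² + 0.08² + 0.18² + 0.14² + 0.15² + 0.16² = 0.0225 + 0.0196 + 0.0064 + 0.0324 + 0.0196 + 0.0225 + 0.0256 = 0.1486
B_P3 = 1 / 0.1486 = 6.7295
Ranking by B (broadest → narrowest): population P3 (6.73) > population P1 (4.64) > population P2 (3.51)

population P3 > population P1 > population P2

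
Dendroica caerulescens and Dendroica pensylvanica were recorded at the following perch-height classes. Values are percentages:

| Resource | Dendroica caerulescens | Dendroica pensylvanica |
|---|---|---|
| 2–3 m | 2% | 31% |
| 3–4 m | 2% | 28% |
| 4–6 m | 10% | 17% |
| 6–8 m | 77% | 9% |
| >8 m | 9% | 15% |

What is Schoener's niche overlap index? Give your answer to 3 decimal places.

0.320

Convert percentages to proportions (divide by 100).
Σ|p₁ᵢ − p₂ᵢ| = 0.29 + 0.26 + 0.07 + 0.68 + 0.06 = 1.36
D = 1 − ½ × 1.36 = 1 − 0.680 = 0.32000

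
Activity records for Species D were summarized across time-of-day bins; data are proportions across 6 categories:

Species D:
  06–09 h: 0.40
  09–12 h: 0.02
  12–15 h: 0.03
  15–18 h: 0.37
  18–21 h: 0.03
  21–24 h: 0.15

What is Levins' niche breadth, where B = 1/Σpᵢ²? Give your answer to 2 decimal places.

3.11

Σpᵢ² = 0.40² + 0.02² + 0.03² + 0.37² + 0.03² + 0.15² = 0.1600 + 0.0004 + 0.0009 + 0.1369 + 0.0009 + 0.0225 = 0.3216
B = 1 / 0.3216 = 3.1095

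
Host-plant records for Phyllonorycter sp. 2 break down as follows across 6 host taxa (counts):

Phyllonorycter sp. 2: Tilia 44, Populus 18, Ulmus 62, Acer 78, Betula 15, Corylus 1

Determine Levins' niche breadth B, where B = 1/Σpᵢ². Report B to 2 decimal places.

Proportions for Phyllonorycter sp. 2 (n=218): 44/218=0.2018, 18/218=0.0826, 62/218=0.2844, 78/218=0.3578, 15/218=0.0688, 1/218=0.0046
Σpᵢ² = 0.2018² + 0.0826² + 0.2844² + 0.3578² + 0.0688² + 0.0046² = 0.040723 + 0.006823 + 0.080883 + 0.128021 + 0.004733 + 0.000021 = 0.261204
B = 1 / 0.261204 = 3.8284

3.83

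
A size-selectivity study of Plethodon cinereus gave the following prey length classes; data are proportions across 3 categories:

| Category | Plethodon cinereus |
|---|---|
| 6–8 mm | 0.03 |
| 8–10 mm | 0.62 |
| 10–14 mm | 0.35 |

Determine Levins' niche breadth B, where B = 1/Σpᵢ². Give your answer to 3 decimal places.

1.969

Σpᵢ² = 0.03² + 0.62² + 0.35² = 0.0009 + 0.3844 + 0.1225 = 0.5078
B = 1 / 0.5078 = 1.96928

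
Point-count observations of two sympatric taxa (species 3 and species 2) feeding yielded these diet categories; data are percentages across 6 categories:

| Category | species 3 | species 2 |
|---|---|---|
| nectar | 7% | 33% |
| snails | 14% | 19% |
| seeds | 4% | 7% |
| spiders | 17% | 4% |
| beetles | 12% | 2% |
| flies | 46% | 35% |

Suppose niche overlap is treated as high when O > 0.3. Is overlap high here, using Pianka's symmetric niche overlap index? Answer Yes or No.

Yes

Convert percentages to proportions (divide by 100).
Σ p₁ᵢp₂ᵢ = 0.0231 + 0.0266 + 0.0028 + 0.0068 + 0.0024 + 0.1610 = 0.2227
Σp_1ᵢ² = 0.07² + 0.14² + 0.04² + 0.17² + 0.12² + 0.46² = 0.0049 + 0.0196 + 0.0016 + 0.0289 + 0.0144 + 0.2116 = 0.2810
Σp_2ᵢ² = 0.33² + 0.19² + 0.07² + 0.04² + 0.02² + 0.35² = 0.1089 + 0.0361 + 0.0049 + 0.0016 + 0.0004 + 0.1225 = 0.2744
O = 0.2227 / √(0.2810 × 0.2744) = 0.2227 / 0.27768 = 0.8020
O = 0.8020 > 0.3 → Yes.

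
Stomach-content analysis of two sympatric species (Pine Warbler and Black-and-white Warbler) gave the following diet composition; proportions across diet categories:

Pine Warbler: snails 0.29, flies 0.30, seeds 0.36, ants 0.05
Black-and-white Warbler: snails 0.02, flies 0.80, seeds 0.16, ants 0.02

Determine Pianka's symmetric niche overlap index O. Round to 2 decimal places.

0.67

Σ p₁ᵢp₂ᵢ = 0.0058 + 0.2400 + 0.0576 + 0.0010 = 0.3044
Σp_1ᵢ² = 0.29² + 0.30² + 0.36² + 0.05² = 0.0841 + 0.0900 + 0.1296 + 0.0025 = 0.3062
Σp_2ᵢ² = 0.02² + 0.80² + 0.16² + 0.02² = 0.0004 + 0.6400 + 0.0256 + 0.0004 = 0.6664
O = 0.3044 / √(0.3062 × 0.6664) = 0.3044 / 0.45172 = 0.6739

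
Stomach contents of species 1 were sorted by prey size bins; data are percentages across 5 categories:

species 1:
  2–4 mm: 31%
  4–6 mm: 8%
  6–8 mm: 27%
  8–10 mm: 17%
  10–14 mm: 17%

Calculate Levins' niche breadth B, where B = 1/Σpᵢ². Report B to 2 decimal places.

4.29

Convert percentages to proportions (divide by 100).
Σpᵢ² = 0.31² + 0.08² + 0.27² + 0.17² + 0.17² = 0.0961 + 0.0064 + 0.0729 + 0.0289 + 0.0289 = 0.2332
B = 1 / 0.2332 = 4.2882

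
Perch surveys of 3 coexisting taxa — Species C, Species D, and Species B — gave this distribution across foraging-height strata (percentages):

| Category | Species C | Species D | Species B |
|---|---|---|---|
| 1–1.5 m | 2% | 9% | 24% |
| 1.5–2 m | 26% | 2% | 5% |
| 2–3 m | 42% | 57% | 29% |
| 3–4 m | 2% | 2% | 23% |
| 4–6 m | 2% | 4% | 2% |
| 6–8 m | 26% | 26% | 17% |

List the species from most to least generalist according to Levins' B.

Convert percentages to proportions (divide by 100).
Σp_Cᵢ² = 0.02² + 0.26² + 0.42² + 0.02² + 0.02² + 0.26² = 0.0004 + 0.0676 + 0.1764 + 0.0004 + 0.0004 + 0.0676 = 0.3128
B_C = 1 / 0.3128 = 3.1969
Σp_Dᵢ² = 0.09² + 0.02² + 0.57² + 0.02² + 0.04² + 0.26² = 0.0081 + 0.0004 + 0.3249 + 0.0004 + 0.0016 + 0.0676 = 0.4030
B_D = 1 / 0.4030 = 2.4814
Σp_Bᵢ² = 0.24² + 0.05² + 0.29² + 0.23² + 0.02² + 0.17² = 0.0576 + 0.0025 + 0.0841 + 0.0529 + 0.0004 + 0.0289 = 0.2264
B_B = 1 / 0.2264 = 4.4170
Ranking by B (broadest → narrowest): Species B (4.42) > Species C (3.20) > Species D (2.48)

Species B > Species C > Species D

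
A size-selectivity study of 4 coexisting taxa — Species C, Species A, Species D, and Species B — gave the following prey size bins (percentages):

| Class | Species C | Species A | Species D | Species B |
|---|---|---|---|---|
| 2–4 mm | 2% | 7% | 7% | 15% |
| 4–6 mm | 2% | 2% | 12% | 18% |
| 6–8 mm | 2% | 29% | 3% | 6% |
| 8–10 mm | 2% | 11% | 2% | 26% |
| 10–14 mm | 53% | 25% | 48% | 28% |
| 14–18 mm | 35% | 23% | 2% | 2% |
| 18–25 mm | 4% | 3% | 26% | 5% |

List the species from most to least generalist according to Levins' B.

Convert percentages to proportions (divide by 100).
Σp_Cᵢ² = 0.02² + 0.02² + 0.02² + 0.02² + 0.53² + 0.35² + 0.04² = 0.0004 + 0.0004 + 0.0004 + 0.0004 + 0.2809 + 0.1225 + 0.0016 = 0.4066
B_C = 1 / 0.4066 = 2.4594
Σp_Aᵢ² = 0.07² + 0.02² + 0.29² + 0.11² + 0.25² + 0.23² + 0.03² = 0.0049 + 0.0004 + 0.0841 + 0.0121 + 0.0625 + 0.0529 + 0.0009 = 0.2178
B_A = 1 / 0.2178 = 4.5914
Σp_Dᵢ² = 0.07² + 0.12² + 0.03² + 0.02² + 0.48² + 0.02² + 0.26² = 0.0049 + 0.0144 + 0.0009 + 0.0004 + 0.2304 + 0.0004 + 0.0676 = 0.3190
B_D = 1 / 0.3190 = 3.1348
Σp_Bᵢ² = 0.15² + 0.18² + 0.06² + 0.26² + 0.28² + 0.02² + 0.05² = 0.0225 + 0.0324 + 0.0036 + 0.0676 + 0.0784 + 0.0004 + 0.0025 = 0.2074
B_B = 1 / 0.2074 = 4.8216
Ranking by B (broadest → narrowest): Species B (4.82) > Species A (4.59) > Species D (3.13) > Species C (2.46)

Species B > Species A > Species D > Species C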